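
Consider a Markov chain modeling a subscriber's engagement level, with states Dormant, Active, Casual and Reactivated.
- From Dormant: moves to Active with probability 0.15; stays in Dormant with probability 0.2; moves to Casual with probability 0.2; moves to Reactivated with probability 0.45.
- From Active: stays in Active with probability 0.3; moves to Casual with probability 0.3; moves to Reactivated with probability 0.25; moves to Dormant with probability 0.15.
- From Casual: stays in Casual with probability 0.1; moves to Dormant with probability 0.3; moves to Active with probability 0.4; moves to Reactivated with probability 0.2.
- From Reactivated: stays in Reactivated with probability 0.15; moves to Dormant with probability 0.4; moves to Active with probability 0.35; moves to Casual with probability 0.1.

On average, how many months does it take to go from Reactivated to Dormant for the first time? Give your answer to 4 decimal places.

Let t(s) be the expected number of months to first reach Dormant from state s, with t(Dormant) = 0. Conditioning on the first month:
t(Active) = 1 + 0.3·t(Active) + 0.3·t(Casual) + 0.25·t(Reactivated)
t(Casual) = 1 + 0.4·t(Active) + 0.1·t(Casual) + 0.2·t(Reactivated)
t(Reactivated) = 1 + 0.35·t(Active) + 0.1·t(Casual) + 0.15·t(Reactivated)
Solving: t(Active) = 4.2292, t(Casual) = 3.7369, t(Reactivated) = 3.3575.
Expected months from Reactivated to Dormant: 3.3575.

3.3575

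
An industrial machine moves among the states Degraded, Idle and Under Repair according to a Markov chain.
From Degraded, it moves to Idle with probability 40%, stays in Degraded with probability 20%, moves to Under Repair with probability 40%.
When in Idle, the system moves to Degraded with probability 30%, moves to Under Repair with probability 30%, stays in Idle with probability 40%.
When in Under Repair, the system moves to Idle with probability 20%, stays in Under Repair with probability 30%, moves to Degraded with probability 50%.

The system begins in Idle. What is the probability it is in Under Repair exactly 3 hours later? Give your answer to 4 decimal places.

0.3330

Propagate the distribution vector 3 hours from Idle.
After 0 hours: (0.0000, 1.0000, 0.0000)
After 1 hour: (0.3000, 0.4000, 0.3000)
After 2 hours: (0.3300, 0.3400, 0.3300)
After 3 hours: (0.3330, 0.3340, 0.3330)
P(in Under Repair after 3 hours) = 0.3330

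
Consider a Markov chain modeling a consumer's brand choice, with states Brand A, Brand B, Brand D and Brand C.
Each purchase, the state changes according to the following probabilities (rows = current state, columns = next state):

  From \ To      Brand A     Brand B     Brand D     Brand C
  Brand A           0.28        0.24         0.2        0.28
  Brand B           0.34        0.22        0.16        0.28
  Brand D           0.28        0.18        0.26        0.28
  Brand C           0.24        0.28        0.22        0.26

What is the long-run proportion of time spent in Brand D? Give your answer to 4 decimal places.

Let the stationary distribution be π with π = πP and π_1 + π_2 + π_3 + π_4 = 1.
π_1 = 0.28·π_1 + 0.34·π_2 + 0.28·π_3 + 0.24·π_4
π_2 = 0.24·π_1 + 0.22·π_2 + 0.18·π_3 + 0.28·π_4
π_3 = 0.2·π_1 + 0.16·π_2 + 0.26·π_3 + 0.22·π_4
Solving with the normalization constraint gives π = (0.2830, 0.2338, 0.2087, 0.2745).
So the stationary probability of Brand D is 0.2087.

0.2087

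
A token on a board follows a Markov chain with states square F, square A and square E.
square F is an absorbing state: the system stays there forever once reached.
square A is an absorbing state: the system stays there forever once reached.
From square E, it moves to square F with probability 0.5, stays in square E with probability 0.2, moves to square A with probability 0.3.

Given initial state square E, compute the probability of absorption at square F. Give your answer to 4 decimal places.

Let h(s) be the probability of absorption at square F starting from transient state s. Then h(square F) = 1 and h(square A) = 0. By first-step analysis:
h(square E) = 0.5·1 + 0.3·0 + 0.2·h(square E)
Solving: h(square E) = 0.6250.
Starting from square E, the probability is 0.6250.

0.6250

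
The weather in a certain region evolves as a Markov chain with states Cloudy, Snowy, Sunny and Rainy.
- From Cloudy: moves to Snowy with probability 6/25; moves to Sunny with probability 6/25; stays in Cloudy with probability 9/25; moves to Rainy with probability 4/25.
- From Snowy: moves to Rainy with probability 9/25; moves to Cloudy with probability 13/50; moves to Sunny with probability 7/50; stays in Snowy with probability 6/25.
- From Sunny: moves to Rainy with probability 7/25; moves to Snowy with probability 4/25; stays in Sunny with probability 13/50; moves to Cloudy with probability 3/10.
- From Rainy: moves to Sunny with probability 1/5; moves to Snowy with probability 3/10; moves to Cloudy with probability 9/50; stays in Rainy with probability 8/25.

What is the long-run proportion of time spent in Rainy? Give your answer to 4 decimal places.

0.2775

Let the stationary distribution be π with π = πP and π_1 + π_2 + π_3 + π_4 = 1.
π_1 = 0.36·π_1 + 0.26·π_2 + 0.3·π_3 + 0.18·π_4
π_2 = 0.24·π_1 + 0.24·π_2 + 0.16·π_3 + 0.3·π_4
π_3 = 0.24·π_1 + 0.14·π_2 + 0.26·π_3 + 0.2·π_4
Solving with the normalization constraint gives π = (0.2735, 0.2399, 0.2091, 0.2775).
So the stationary probability of Rainy is 0.2775.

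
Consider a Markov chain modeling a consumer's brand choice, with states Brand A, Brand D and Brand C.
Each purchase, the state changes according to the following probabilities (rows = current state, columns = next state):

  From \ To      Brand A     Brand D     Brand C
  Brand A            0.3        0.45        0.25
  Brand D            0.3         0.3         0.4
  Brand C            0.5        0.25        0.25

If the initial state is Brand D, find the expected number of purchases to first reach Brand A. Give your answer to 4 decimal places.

2.7059

Let t(s) be the expected number of purchases to first reach Brand A from state s, with t(Brand A) = 0. Conditioning on the first purchase:
t(Brand D) = 1 + 0.3·t(Brand D) + 0.4·t(Brand C)
t(Brand C) = 1 + 0.25·t(Brand D) + 0.25·t(Brand C)
Solving: t(Brand D) = 2.7059, t(Brand C) = 2.2353.
Expected purchases from Brand D to Brand A: 2.7059.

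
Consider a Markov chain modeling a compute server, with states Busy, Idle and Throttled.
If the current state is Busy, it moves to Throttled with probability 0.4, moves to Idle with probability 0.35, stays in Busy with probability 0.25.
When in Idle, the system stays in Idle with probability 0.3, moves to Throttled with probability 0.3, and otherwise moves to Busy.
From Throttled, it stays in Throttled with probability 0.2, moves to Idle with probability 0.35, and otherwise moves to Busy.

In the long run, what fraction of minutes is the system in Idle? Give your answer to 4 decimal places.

0.3333

Let the stationary distribution be π with π = πP and π_1 + π_2 + π_3 = 1.
π_1 = 0.25·π_1 + 0.4·π_2 + 0.45·π_3
π_2 = 0.35·π_1 + 0.3·π_2 + 0.35·π_3
Solving with the normalization constraint gives π = (0.3611, 0.3333, 0.3056).
So the stationary probability of Idle is 0.3333.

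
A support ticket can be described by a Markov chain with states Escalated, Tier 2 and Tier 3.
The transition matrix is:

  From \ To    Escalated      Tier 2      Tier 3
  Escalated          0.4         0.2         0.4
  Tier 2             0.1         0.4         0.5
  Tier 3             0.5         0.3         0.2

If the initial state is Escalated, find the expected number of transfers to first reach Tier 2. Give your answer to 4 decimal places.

Let t(s) be the expected number of transfers to first reach Tier 2 from state s, with t(Tier 2) = 0. Conditioning on the first transfer:
t(Escalated) = 1 + 0.4·t(Escalated) + 0.4·t(Tier 3)
t(Tier 3) = 1 + 0.5·t(Escalated) + 0.2·t(Tier 3)
Solving: t(Escalated) = 4.2857, t(Tier 3) = 3.9286.
Expected transfers from Escalated to Tier 2: 4.2857.

4.2857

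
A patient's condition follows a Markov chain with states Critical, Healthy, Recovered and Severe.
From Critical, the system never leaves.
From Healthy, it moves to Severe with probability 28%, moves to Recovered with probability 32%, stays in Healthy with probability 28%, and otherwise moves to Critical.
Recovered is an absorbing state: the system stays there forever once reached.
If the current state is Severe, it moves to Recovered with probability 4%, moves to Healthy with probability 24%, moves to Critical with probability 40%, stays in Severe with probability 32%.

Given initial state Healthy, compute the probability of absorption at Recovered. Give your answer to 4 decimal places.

0.5417

Let h(s) be the probability of absorption at Recovered starting from transient state s. Then h(Recovered) = 1 and h(Critical) = 0. By first-step analysis:
h(Healthy) = 0.12·0 + 0.28·h(Healthy) + 0.32·1 + 0.28·h(Severe)
h(Severe) = 0.4·0 + 0.24·h(Healthy) + 0.04·1 + 0.32·h(Severe)
Solving: h(Healthy) = 0.5417, h(Severe) = 0.2500.
Starting from Healthy, the probability is 0.5417.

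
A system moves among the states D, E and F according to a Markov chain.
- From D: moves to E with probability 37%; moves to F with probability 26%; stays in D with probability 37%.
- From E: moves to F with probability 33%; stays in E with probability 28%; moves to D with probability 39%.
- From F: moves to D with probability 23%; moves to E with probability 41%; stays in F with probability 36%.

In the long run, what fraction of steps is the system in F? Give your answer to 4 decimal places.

0.3162

Let the stationary distribution be π with π = πP and π_1 + π_2 + π_3 = 1.
π_1 = 0.37·π_1 + 0.39·π_2 + 0.23·π_3
π_2 = 0.37·π_1 + 0.28·π_2 + 0.41·π_3
Solving with the normalization constraint gives π = (0.3328, 0.3511, 0.3162).
So the stationary probability of F is 0.3162.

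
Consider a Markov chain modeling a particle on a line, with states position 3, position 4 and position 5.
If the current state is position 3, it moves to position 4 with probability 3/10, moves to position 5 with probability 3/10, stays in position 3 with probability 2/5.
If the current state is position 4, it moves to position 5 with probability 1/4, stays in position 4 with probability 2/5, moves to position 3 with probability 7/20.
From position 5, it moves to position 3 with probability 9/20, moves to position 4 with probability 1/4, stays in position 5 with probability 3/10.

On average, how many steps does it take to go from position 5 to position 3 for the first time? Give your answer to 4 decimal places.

2.3776

Let t(s) be the expected number of steps to first reach position 3 from state s, with t(position 3) = 0. Conditioning on the first step:
t(position 4) = 1 + 0.4·t(position 4) + 0.25·t(position 5)
t(position 5) = 1 + 0.25·t(position 4) + 0.3·t(position 5)
Solving: t(position 4) = 2.6573, t(position 5) = 2.3776.
Expected steps from position 5 to position 3: 2.3776.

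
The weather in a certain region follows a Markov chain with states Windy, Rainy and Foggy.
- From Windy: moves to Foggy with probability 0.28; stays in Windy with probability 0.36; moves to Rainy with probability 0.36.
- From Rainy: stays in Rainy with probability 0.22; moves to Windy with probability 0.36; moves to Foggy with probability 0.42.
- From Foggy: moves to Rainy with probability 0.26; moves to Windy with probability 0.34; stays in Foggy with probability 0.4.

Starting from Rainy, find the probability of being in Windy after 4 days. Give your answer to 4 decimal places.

Propagate the distribution vector 4 days from Rainy.
After 0 days: (0.0000, 1.0000, 0.0000)
After 1 day: (0.3600, 0.2200, 0.4200)
After 2 days: (0.3516, 0.2872, 0.3612)
After 3 days: (0.3528, 0.2837, 0.3636)
After 4 days: (0.3527, 0.2839, 0.3633)
P(in Windy after 4 days) = 0.3527

0.3527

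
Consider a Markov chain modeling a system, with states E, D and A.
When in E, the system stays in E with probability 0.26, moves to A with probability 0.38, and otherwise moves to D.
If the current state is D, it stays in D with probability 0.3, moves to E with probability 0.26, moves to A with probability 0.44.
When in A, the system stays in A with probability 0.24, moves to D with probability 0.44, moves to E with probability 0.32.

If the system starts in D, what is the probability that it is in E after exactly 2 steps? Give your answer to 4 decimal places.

Sum over the intermediate state after 1 step:
P = P(D→E)·P(E→E) + P(D→D)·P(D→E) + P(D→A)·P(A→E)
  = 0.26×0.26 + 0.3×0.26 + 0.44×0.32
  = 0.0676 + 0.0780 + 0.1408 = 0.2864

0.2864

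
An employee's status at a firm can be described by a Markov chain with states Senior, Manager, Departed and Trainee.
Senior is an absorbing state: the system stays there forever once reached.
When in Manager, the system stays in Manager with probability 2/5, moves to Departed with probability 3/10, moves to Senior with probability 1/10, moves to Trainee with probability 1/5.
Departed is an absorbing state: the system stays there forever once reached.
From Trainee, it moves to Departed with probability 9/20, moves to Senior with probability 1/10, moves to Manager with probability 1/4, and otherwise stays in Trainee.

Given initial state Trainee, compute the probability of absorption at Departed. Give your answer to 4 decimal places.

Let h(s) be the probability of absorption at Departed starting from transient state s. Then h(Departed) = 1 and h(Senior) = 0. By first-step analysis:
h(Manager) = 0.1·0 + 0.4·h(Manager) + 0.3·1 + 0.2·h(Trainee)
h(Trainee) = 0.1·0 + 0.25·h(Manager) + 0.45·1 + 0.2·h(Trainee)
Solving: h(Manager) = 0.7674, h(Trainee) = 0.8023.
Starting from Trainee, the probability is 0.8023.

0.8023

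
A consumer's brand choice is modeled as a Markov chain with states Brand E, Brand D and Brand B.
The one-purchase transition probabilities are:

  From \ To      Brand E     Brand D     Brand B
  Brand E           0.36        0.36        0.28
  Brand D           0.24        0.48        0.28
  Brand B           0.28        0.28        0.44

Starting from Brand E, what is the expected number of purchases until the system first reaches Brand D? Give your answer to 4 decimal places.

3.0000

Let t(s) be the expected number of purchases to first reach Brand D from state s, with t(Brand D) = 0. Conditioning on the first purchase:
t(Brand E) = 1 + 0.36·t(Brand E) + 0.28·t(Brand B)
t(Brand B) = 1 + 0.28·t(Brand E) + 0.44·t(Brand B)
Solving: t(Brand E) = 3.0000, t(Brand B) = 3.2857.
Expected purchases from Brand E to Brand D: 3.0000.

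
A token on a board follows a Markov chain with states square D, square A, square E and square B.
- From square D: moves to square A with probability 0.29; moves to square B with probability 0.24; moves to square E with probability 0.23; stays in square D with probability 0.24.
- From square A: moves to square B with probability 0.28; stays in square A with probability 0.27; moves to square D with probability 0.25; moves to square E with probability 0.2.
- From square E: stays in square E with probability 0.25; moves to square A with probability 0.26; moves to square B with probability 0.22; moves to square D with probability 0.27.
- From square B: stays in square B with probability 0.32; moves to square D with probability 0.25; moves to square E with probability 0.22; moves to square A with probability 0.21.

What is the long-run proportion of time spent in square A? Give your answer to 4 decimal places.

Let the stationary distribution be π with π = πP and π_1 + π_2 + π_3 + π_4 = 1.
π_1 = 0.24·π_1 + 0.25·π_2 + 0.27·π_3 + 0.25·π_4
π_2 = 0.29·π_1 + 0.27·π_2 + 0.26·π_3 + 0.21·π_4
π_3 = 0.23·π_1 + 0.2·π_2 + 0.25·π_3 + 0.22·π_4
Solving with the normalization constraint gives π = (0.2520, 0.2568, 0.2241, 0.2672).
So the stationary probability of square A is 0.2568.

0.2568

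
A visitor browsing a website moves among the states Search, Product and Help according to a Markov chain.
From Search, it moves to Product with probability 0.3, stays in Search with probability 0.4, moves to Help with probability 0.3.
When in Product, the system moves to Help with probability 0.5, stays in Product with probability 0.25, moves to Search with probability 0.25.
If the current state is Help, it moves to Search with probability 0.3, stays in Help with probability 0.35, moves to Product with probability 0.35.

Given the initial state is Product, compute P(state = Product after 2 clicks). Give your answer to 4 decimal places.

Sum over the intermediate state after 1 click:
P = P(Product→Search)·P(Search→Product) + P(Product→Product)·P(Product→Product) + P(Product→Help)·P(Help→Product)
  = 0.25×0.3 + 0.25×0.25 + 0.5×0.35
  = 0.0750 + 0.0625 + 0.1750 = 0.3125

0.3125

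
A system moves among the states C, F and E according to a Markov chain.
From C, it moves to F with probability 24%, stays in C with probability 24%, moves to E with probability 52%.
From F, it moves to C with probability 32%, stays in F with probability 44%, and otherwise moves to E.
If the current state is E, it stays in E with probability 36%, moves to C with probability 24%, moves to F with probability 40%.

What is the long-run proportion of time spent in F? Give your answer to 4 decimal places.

Let the stationary distribution be π with π = πP and π_1 + π_2 + π_3 = 1.
π_1 = 0.24·π_1 + 0.32·π_2 + 0.24·π_3
π_2 = 0.24·π_1 + 0.44·π_2 + 0.4·π_3
Solving with the normalization constraint gives π = (0.2697, 0.3717, 0.3586).
So the stationary probability of F is 0.3717.

0.3717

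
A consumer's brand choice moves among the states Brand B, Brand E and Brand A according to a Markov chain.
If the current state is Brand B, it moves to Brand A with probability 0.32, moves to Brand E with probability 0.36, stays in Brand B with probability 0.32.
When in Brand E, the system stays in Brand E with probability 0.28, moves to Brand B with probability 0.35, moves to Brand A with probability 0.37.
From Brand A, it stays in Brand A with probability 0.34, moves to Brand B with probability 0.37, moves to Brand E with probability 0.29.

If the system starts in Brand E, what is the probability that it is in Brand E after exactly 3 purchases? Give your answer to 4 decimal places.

0.3112

Propagate the distribution vector 3 purchases from Brand E.
After 0 purchases: (0.0000, 1.0000, 0.0000)
After 1 purchase: (0.3500, 0.2800, 0.3700)
After 2 purchases: (0.3469, 0.3117, 0.3414)
After 3 purchases: (0.3464, 0.3112, 0.3424)
P(in Brand E after 3 purchases) = 0.3112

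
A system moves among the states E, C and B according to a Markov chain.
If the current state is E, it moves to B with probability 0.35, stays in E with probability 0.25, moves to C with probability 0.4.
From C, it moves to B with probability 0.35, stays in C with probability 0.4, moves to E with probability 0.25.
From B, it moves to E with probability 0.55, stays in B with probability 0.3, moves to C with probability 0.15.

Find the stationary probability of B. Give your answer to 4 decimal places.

0.3333

Let the stationary distribution be π with π = πP and π_1 + π_2 + π_3 = 1.
π_1 = 0.25·π_1 + 0.25·π_2 + 0.55·π_3
π_2 = 0.4·π_1 + 0.4·π_2 + 0.15·π_3
Solving with the normalization constraint gives π = (0.3500, 0.3167, 0.3333).
So the stationary probability of B is 0.3333.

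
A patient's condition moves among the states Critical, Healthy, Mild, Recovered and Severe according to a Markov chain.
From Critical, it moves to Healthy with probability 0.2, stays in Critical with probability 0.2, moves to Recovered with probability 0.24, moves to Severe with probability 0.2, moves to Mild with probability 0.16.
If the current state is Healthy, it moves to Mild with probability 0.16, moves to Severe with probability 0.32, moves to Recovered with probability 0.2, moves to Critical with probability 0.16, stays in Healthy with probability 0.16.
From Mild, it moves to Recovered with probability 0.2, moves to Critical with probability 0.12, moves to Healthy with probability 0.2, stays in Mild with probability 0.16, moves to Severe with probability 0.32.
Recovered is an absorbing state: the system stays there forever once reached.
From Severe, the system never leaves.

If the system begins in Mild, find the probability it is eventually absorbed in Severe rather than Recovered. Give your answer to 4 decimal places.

0.5961

Let h(s) be the probability of absorption at Severe starting from transient state s. Then h(Severe) = 1 and h(Recovered) = 0. By first-step analysis:
h(Critical) = 0.2·h(Critical) + 0.2·h(Healthy) + 0.16·h(Mild) + 0.24·0 + 0.2·1
h(Healthy) = 0.16·h(Critical) + 0.16·h(Healthy) + 0.16·h(Mild) + 0.2·0 + 0.32·1
h(Mild) = 0.12·h(Critical) + 0.2·h(Healthy) + 0.16·h(Mild) + 0.2·0 + 0.32·1
Solving: h(Critical) = 0.5175, h(Healthy) = 0.5931, h(Mild) = 0.5961.
Starting from Mild, the probability is 0.5961.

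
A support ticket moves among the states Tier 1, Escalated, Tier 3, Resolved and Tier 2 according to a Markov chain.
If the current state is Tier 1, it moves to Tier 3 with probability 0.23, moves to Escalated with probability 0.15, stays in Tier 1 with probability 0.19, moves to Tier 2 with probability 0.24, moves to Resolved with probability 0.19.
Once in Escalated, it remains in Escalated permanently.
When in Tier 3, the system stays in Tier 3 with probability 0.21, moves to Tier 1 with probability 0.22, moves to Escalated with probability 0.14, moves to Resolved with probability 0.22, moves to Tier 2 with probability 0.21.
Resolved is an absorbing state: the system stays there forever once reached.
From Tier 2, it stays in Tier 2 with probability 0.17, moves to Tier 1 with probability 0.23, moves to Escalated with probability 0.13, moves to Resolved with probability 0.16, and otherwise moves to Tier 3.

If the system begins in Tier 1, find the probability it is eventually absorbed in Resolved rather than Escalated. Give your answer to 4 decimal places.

0.5712

Let h(s) be the probability of absorption at Resolved starting from transient state s. Then h(Resolved) = 1 and h(Escalated) = 0. By first-step analysis:
h(Tier 1) = 0.19·h(Tier 1) + 0.15·0 + 0.23·h(Tier 3) + 0.19·1 + 0.24·h(Tier 2)
h(Tier 3) = 0.22·h(Tier 1) + 0.14·0 + 0.21·h(Tier 3) + 0.22·1 + 0.21·h(Tier 2)
h(Tier 2) = 0.23·h(Tier 1) + 0.13·0 + 0.31·h(Tier 3) + 0.16·1 + 0.17·h(Tier 2)
Solving: h(Tier 1) = 0.5712, h(Tier 3) = 0.5894, h(Tier 2) = 0.5712.
Starting from Tier 1, the probability is 0.5712.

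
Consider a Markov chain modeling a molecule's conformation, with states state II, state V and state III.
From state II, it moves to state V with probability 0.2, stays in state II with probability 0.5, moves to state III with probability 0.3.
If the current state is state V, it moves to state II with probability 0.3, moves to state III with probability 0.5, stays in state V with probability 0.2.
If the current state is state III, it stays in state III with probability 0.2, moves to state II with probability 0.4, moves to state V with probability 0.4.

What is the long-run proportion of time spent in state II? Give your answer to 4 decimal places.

0.4151

Let the stationary distribution be π with π = πP and π_1 + π_2 + π_3 = 1.
π_1 = 0.5·π_1 + 0.3·π_2 + 0.4·π_3
π_2 = 0.2·π_1 + 0.2·π_2 + 0.4·π_3
Solving with the normalization constraint gives π = (0.4151, 0.2642, 0.3208).
So the stationary probability of state II is 0.4151.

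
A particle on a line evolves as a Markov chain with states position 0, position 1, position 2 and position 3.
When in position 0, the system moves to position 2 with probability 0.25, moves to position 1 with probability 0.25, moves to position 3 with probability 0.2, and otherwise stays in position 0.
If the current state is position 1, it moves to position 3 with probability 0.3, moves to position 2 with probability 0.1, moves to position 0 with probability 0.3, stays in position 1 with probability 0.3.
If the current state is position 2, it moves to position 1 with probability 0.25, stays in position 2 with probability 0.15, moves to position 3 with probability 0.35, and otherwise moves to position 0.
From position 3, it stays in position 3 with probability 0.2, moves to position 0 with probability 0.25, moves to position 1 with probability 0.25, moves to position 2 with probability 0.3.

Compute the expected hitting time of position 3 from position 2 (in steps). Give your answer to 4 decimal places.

3.3865

Let t(s) be the expected number of steps to first reach position 3 from state s, with t(position 3) = 0. Conditioning on the first step:
t(position 0) = 1 + 0.3·t(position 0) + 0.25·t(position 1) + 0.25·t(position 2)
t(position 1) = 1 + 0.3·t(position 0) + 0.3·t(position 1) + 0.1·t(position 2)
t(position 2) = 1 + 0.25·t(position 0) + 0.25·t(position 1) + 0.15·t(position 2)
Solving: t(position 0) = 3.9212, t(position 1) = 3.5929, t(position 2) = 3.3865.
Expected steps from position 2 to position 3: 3.3865.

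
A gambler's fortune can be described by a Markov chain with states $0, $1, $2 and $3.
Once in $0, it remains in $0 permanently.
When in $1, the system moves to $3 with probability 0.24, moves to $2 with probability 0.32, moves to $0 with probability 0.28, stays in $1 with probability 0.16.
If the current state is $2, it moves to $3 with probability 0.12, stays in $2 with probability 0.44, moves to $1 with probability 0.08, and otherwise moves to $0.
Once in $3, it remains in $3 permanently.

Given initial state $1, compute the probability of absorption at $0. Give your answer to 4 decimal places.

Let h(s) be the probability of absorption at $0 starting from transient state s. Then h($0) = 1 and h($3) = 0. By first-step analysis:
h($1) = 0.28·1 + 0.16·h($1) + 0.32·h($2) + 0.24·0
h($2) = 0.36·1 + 0.08·h($1) + 0.44·h($2) + 0.12·0
Solving: h($1) = 0.6115, h($2) = 0.7302.
Starting from $1, the probability is 0.6115.

0.6115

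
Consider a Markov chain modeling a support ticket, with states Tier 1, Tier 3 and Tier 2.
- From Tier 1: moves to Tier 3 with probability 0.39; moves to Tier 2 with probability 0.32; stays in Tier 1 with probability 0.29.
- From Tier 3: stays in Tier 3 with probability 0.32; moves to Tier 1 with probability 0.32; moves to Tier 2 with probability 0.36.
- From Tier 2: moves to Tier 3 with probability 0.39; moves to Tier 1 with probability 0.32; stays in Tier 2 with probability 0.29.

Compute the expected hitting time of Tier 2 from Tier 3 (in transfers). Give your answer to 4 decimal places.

2.8771

Let t(s) be the expected number of transfers to first reach Tier 2 from state s, with t(Tier 2) = 0. Conditioning on the first transfer:
t(Tier 1) = 1 + 0.29·t(Tier 1) + 0.39·t(Tier 3)
t(Tier 3) = 1 + 0.32·t(Tier 1) + 0.32·t(Tier 3)
Solving: t(Tier 1) = 2.9888, t(Tier 3) = 2.8771.
Expected transfers from Tier 3 to Tier 2: 2.8771.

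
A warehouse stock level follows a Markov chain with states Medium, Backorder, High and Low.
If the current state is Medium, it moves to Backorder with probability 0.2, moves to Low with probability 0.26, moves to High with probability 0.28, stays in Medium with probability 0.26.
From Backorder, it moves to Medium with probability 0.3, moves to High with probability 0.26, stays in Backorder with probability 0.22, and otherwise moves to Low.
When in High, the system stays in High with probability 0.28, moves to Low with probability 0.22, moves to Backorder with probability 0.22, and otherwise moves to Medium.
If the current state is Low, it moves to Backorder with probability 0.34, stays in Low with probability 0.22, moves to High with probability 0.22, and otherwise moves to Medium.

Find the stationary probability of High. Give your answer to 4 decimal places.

0.2613

Let the stationary distribution be π with π = πP and π_1 + π_2 + π_3 + π_4 = 1.
π_1 = 0.26·π_1 + 0.3·π_2 + 0.28·π_3 + 0.22·π_4
π_2 = 0.2·π_1 + 0.22·π_2 + 0.22·π_3 + 0.34·π_4
π_3 = 0.28·π_1 + 0.26·π_2 + 0.28·π_3 + 0.22·π_4
Solving with the normalization constraint gives π = (0.2657, 0.2424, 0.2613, 0.2306).
So the stationary probability of High is 0.2613.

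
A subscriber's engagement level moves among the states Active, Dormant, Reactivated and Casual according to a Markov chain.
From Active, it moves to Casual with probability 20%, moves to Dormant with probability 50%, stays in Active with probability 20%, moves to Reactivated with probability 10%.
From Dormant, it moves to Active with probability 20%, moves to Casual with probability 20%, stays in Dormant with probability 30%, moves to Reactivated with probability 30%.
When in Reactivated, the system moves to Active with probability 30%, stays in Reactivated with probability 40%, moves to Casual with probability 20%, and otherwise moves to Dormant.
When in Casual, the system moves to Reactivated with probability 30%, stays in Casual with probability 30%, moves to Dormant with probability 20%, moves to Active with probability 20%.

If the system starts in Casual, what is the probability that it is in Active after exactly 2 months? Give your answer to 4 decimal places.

0.2300

Propagate the distribution vector 2 months from Casual.
After 0 months: (0.0000, 0.0000, 0.0000, 1.0000)
After 1 month: (0.2000, 0.2000, 0.3000, 0.3000)
After 2 months: (0.2300, 0.2500, 0.2900, 0.2300)
P(in Active after 2 months) = 0.2300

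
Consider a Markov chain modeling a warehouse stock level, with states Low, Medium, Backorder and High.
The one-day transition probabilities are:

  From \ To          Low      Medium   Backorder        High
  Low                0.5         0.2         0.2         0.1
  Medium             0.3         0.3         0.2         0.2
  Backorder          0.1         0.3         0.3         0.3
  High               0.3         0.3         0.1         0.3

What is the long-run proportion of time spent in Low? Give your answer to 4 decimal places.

Let the stationary distribution be π with π = πP and π_1 + π_2 + π_3 + π_4 = 1.
π_1 = 0.5·π_1 + 0.3·π_2 + 0.1·π_3 + 0.3·π_4
π_2 = 0.2·π_1 + 0.3·π_2 + 0.3·π_3 + 0.3·π_4
π_3 = 0.2·π_1 + 0.2·π_2 + 0.3·π_3 + 0.1·π_4
Solving with the normalization constraint gives π = (0.3252, 0.2675, 0.1991, 0.2082).
So the stationary probability of Low is 0.3252.

0.3252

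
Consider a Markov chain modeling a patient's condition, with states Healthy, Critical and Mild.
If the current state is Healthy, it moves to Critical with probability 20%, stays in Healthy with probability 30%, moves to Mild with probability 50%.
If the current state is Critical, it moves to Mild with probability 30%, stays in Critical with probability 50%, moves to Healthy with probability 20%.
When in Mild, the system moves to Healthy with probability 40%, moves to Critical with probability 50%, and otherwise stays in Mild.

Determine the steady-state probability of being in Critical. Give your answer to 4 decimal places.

0.4135

Let the stationary distribution be π with π = πP and π_1 + π_2 + π_3 = 1.
π_1 = 0.3·π_1 + 0.2·π_2 + 0.4·π_3
π_2 = 0.2·π_1 + 0.5·π_2 + 0.5·π_3
Solving with the normalization constraint gives π = (0.2885, 0.4135, 0.2981).
So the stationary probability of Critical is 0.4135.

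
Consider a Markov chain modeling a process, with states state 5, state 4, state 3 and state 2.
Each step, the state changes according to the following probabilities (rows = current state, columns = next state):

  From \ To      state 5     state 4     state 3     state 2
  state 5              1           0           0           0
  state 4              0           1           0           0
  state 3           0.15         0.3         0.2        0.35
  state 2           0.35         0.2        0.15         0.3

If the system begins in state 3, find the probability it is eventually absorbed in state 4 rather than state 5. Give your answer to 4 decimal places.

Let h(s) be the probability of absorption at state 4 starting from transient state s. Then h(state 4) = 1 and h(state 5) = 0. By first-step analysis:
h(state 3) = 0.15·0 + 0.3·1 + 0.2·h(state 3) + 0.35·h(state 2)
h(state 2) = 0.35·0 + 0.2·1 + 0.15·h(state 3) + 0.3·h(state 2)
Solving: h(state 3) = 0.5517, h(state 2) = 0.4039.
Starting from state 3, the probability is 0.5517.

0.5517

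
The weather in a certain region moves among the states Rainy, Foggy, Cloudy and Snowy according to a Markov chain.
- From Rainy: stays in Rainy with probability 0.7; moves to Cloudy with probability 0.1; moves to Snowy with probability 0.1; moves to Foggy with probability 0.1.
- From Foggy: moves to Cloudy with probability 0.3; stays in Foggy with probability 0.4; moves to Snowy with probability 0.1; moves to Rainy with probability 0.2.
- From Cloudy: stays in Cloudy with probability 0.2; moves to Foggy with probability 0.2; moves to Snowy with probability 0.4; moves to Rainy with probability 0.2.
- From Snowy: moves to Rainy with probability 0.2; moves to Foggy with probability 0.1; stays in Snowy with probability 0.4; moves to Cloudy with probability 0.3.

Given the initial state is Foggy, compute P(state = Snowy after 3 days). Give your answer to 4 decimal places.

0.2350

Propagate the distribution vector 3 days from Foggy.
After 0 days: (0.0000, 1.0000, 0.0000, 0.0000)
After 1 day: (0.2000, 0.4000, 0.3000, 0.1000)
After 2 days: (0.3000, 0.2500, 0.2300, 0.2200)
After 3 days: (0.3500, 0.1980, 0.2170, 0.2350)
P(in Snowy after 3 days) = 0.2350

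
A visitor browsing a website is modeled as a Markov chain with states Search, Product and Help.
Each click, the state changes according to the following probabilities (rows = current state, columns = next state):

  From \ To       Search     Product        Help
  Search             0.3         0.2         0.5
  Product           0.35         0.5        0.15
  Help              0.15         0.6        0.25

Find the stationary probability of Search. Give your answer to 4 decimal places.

0.2808

Let the stationary distribution be π with π = πP and π_1 + π_2 + π_3 = 1.
π_1 = 0.3·π_1 + 0.35·π_2 + 0.15·π_3
π_2 = 0.2·π_1 + 0.5·π_2 + 0.6·π_3
Solving with the normalization constraint gives π = (0.2808, 0.4433, 0.2759).
So the stationary probability of Search is 0.2808.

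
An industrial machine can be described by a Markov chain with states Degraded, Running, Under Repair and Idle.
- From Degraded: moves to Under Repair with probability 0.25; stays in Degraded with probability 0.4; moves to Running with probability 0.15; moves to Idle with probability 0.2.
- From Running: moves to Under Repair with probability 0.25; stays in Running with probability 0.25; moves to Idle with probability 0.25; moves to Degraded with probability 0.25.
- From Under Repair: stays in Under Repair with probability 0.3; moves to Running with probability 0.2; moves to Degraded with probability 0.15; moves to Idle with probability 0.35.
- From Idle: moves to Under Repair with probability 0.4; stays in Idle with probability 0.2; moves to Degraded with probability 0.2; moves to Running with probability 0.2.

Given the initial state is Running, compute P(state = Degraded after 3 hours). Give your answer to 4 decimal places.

Propagate the distribution vector 3 hours from Running.
After 0 hours: (0.0000, 1.0000, 0.0000, 0.0000)
After 1 hour: (0.2500, 0.2500, 0.2500, 0.2500)
After 2 hours: (0.2500, 0.2000, 0.3000, 0.2500)
After 3 hours: (0.2450, 0.1975, 0.3025, 0.2550)
P(in Degraded after 3 hours) = 0.2450

0.2450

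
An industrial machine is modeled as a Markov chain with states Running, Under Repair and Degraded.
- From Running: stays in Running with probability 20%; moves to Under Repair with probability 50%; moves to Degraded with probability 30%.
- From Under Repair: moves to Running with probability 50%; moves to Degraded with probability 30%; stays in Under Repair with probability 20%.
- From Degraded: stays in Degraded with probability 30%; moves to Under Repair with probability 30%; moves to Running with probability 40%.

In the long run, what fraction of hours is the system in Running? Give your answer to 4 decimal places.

0.3615

Let the stationary distribution be π with π = πP and π_1 + π_2 + π_3 = 1.
π_1 = 0.2·π_1 + 0.5·π_2 + 0.4·π_3
π_2 = 0.5·π_1 + 0.2·π_2 + 0.3·π_3
Solving with the normalization constraint gives π = (0.3615, 0.3385, 0.3000).
So the stationary probability of Running is 0.3615.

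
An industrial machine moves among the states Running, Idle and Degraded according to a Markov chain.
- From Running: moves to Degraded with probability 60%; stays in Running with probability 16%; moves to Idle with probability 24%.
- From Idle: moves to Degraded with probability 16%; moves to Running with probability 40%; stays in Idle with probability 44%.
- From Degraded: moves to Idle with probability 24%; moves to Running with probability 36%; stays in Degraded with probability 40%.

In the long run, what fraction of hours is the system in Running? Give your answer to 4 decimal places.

0.3100

Let the stationary distribution be π with π = πP and π_1 + π_2 + π_3 = 1.
π_1 = 0.16·π_1 + 0.4·π_2 + 0.36·π_3
π_2 = 0.24·π_1 + 0.44·π_2 + 0.24·π_3
Solving with the normalization constraint gives π = (0.3100, 0.3000, 0.3900).
So the stationary probability of Running is 0.3100.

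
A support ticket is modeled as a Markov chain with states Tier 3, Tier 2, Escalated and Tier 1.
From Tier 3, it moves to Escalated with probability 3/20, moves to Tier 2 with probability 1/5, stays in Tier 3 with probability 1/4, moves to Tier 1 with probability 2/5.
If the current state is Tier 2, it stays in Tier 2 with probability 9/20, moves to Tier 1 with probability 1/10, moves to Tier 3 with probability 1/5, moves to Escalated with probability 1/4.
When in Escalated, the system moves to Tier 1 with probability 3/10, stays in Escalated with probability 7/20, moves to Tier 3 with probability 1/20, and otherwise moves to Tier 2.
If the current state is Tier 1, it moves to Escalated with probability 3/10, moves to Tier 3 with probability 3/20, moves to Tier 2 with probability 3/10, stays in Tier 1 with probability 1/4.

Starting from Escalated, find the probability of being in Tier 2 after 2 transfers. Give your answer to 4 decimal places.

0.3400

Propagate the distribution vector 2 transfers from Escalated.
After 0 transfers: (0.0000, 0.0000, 1.0000, 0.0000)
After 1 transfer: (0.0500, 0.3000, 0.3500, 0.3000)
After 2 transfers: (0.1350, 0.3400, 0.2950, 0.2300)
P(in Tier 2 after 2 transfers) = 0.3400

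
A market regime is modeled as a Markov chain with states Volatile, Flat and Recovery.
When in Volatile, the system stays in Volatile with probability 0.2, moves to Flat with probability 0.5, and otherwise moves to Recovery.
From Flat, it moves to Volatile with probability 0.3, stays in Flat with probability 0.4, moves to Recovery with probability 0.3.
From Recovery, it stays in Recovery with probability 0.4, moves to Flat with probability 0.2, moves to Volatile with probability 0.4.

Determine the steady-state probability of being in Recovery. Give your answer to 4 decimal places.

0.3333

Let the stationary distribution be π with π = πP and π_1 + π_2 + π_3 = 1.
π_1 = 0.2·π_1 + 0.3·π_2 + 0.4·π_3
π_2 = 0.5·π_1 + 0.4·π_2 + 0.2·π_3
Solving with the normalization constraint gives π = (0.3030, 0.3636, 0.3333).
So the stationary probability of Recovery is 0.3333.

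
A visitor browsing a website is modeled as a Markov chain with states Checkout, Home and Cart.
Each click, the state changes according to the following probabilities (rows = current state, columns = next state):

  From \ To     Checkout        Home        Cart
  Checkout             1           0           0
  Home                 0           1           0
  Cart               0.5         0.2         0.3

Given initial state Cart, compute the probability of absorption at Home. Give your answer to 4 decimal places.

0.2857

Let h(s) be the probability of absorption at Home starting from transient state s. Then h(Home) = 1 and h(Checkout) = 0. By first-step analysis:
h(Cart) = 0.5·0 + 0.2·1 + 0.3·h(Cart)
Solving: h(Cart) = 0.2857.
Starting from Cart, the probability is 0.2857.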